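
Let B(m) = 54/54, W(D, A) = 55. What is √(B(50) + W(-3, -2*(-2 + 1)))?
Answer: 2*√14 ≈ 7.4833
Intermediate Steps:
B(m) = 1 (B(m) = 54*(1/54) = 1)
√(B(50) + W(-3, -2*(-2 + 1))) = √(1 + 55) = √56 = 2*√14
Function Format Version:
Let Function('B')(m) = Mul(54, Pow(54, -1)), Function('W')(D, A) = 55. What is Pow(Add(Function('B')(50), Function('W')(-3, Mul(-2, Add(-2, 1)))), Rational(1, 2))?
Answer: Mul(2, Pow(14, Rational(1, 2))) ≈ 7.4833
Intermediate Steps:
Function('B')(m) = 1 (Function('B')(m) = Mul(54, Rational(1, 54)) = 1)
Pow(Add(Function('B')(50), Function('W')(-3, Mul(-2, Add(-2, 1)))), Rational(1, 2)) = Pow(Add(1, 55), Rational(1, 2)) = Pow(56, Rational(1, 2)) = Mul(2, Pow(14, Rational(1, 2)))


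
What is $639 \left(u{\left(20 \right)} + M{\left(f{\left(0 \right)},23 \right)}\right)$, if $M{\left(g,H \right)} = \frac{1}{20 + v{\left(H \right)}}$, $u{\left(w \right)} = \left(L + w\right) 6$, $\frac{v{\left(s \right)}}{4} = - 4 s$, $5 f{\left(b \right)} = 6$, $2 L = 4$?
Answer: $\frac{9784155}{116} \approx 84346.0$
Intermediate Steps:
$L = 2$ ($L = \frac{1}{2} \cdot 4 = 2$)
$f{\left(b \right)} = \frac{6}{5}$ ($f{\left(b \right)} = \frac{1}{5} \cdot 6 = \frac{6}{5}$)
$v{\left(s \right)} = - 16 s$ ($v{\left(s \right)} = 4 \left(- 4 s\right) = - 16 s$)
$u{\left(w \right)} = 12 + 6 w$ ($u{\left(w \right)} = \left(2 + w\right) 6 = 12 + 6 w$)
$M{\left(g,H \right)} = \frac{1}{20 - 16 H}$
$639 \left(u{\left(20 \right)} + M{\left(f{\left(0 \right)},23 \right)}\right) = 639 \left(\left(12 + 6 \cdot 20\right) - \frac{1}{-20 + 16 \cdot 23}\right) = 639 \left(\left(12 + 120\right) - \frac{1}{-20 + 368}\right) = 639 \left(132 - \frac{1}{348}\right) = 639 \cdot \frac{45935}{348} = \frac{9784155}{116}$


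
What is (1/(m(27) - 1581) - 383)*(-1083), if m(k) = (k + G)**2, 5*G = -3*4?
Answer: 177530167/428 ≈ 4.1479e+5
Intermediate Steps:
G = -12/5 (G = (-3*4)/5 = (1/5)*(-12) = -12/5 ≈ -2.4000)
m(k) = (-12/5 + k)**2 (m(k) = (k - 12/5)**2 = (-12/5 + k)**2)
(1/(m(27) - 1581) - 383)*(-1083) = (1/((-12 + 5*27)**2/25 - 1581) - 383)*(-1083) = (1/((-12 + 135)**2/25 - 1581) - 383)*(-1083) = (1/((1/25)*123**2 - 1581) - 383)*(-1083) = (1/((1/25)*15129 - 1581) - 383)*(-1083) = (1/(15129/25 - 1581) - 383)*(-1083) = (1/(-24396/25) - 383)*(-1083) = (-25/24396 - 383)*(-1083) = -9343693/24396*(-1083) = 177530167/428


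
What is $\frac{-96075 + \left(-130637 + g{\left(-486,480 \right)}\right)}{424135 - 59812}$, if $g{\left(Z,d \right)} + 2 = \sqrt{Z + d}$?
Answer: $- \frac{226714}{364323} + \frac{i \sqrt{6}}{364323} \approx -0.62229 + 6.7234 \cdot 10^{-6} i$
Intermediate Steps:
$g{\left(Z,d \right)} = -2 + \sqrt{Z + d}$
$\frac{-96075 + \left(-130637 + g{\left(-486,480 \right)}\right)}{424135 - 59812} = \frac{-96075 - \left(130639 - \sqrt{-486 + 480}\right)}{424135 - 59812} = \frac{-96075 - \left(130639 - i \sqrt{6}\right)}{364323} = \left(-96075 - \left(130639 - i \sqrt{6}\right)\right) \frac{1}{364323} = \left(-226714 + i \sqrt{6}\right) \frac{1}{364323} = - \frac{226714}{364323} + \frac{i \sqrt{6}}{364323}$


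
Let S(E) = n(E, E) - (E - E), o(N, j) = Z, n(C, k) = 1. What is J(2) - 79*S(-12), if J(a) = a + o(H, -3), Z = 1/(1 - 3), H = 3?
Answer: -155/2 ≈ -77.500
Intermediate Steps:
Z = -½ (Z = 1/(-2) = -½ ≈ -0.50000)
o(N, j) = -½
S(E) = 1 (S(E) = 1 - (E - E) = 1 - 1*0 = 1 + 0 = 1)
J(a) = -½ + a (J(a) = a - ½ = -½ + a)
J(2) - 79*S(-12) = (-½ + 2) - 79*1 = 3/2 - 79 = -155/2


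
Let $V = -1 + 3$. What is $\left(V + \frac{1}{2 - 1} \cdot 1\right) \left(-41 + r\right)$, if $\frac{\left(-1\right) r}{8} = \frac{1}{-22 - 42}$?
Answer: $- \frac{981}{8} \approx -122.63$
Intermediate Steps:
$V = 2$
$r = \frac{1}{8}$ ($r = - \frac{8}{-22 - 42} = - \frac{8}{-64} = \left(-8\right) \left(- \frac{1}{64}\right) = \frac{1}{8} \approx 0.125$)
$\left(V + \frac{1}{2 - 1} \cdot 1\right) \left(-41 + r\right) = \left(2 + \frac{1}{2 - 1} \cdot 1\right) \left(-41 + \frac{1}{8}\right) = \left(2 + 1^{-1} \cdot 1\right) \left(- \frac{327}{8}\right) = \left(2 + 1 \cdot 1\right) \left(- \frac{327}{8}\right) = \left(2 + 1\right) \left(- \frac{327}{8}\right) = 3 \left(- \frac{327}{8}\right) = - \frac{981}{8}$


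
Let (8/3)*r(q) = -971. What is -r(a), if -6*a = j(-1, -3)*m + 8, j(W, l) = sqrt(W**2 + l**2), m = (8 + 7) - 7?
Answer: 2913/8 ≈ 364.13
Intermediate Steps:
m = 8 (m = 15 - 7 = 8)
a = -4/3 - 4*sqrt(10)/3 (a = -(sqrt((-1)**2 + (-3)**2)*8 + 8)/6 = -(sqrt(1 + 9)*8 + 8)/6 = -(sqrt(10)*8 + 8)/6 = -(8*sqrt(10) + 8)/6 = -(8 + 8*sqrt(10))/6 = -4/3 - 4*sqrt(10)/3 ≈ -5.5497)
r(q) = -2913/8 (r(q) = (3/8)*(-971) = -2913/8)
-r(a) = -1*(-2913/8) = 2913/8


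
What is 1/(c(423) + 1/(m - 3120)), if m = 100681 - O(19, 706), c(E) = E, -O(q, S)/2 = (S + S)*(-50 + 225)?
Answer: 591761/250314904 ≈ 0.0023641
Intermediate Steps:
O(q, S) = -700*S (O(q, S) = -2*(S + S)*(-50 + 225) = -2*2*S*175 = -700*S)
m = 594881 (m = 100681 - (-700)*706 = 100681 - 1*(-494200) = 100681 + 494200 = 594881)
1/(c(423) + 1/(m - 3120)) = 1/(423 + 1/(594881 - 3120)) = 1/(423 + 1/591761) = 1/(250314904/591761) = 591761/250314904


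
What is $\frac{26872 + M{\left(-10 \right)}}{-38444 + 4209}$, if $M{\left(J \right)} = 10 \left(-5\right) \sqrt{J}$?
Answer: $- \frac{26872}{34235} + \frac{10 i \sqrt{10}}{6847} \approx -0.78493 + 0.0046185 i$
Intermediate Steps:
$M{\left(J \right)} = - 50 \sqrt{J}$
$\frac{26872 + M{\left(-10 \right)}}{-38444 + 4209} = \frac{26872 - 50 \sqrt{-10}}{-38444 + 4209} = \frac{26872 - 50 i \sqrt{10}}{-34235} = \left(26872 - 50 i \sqrt{10}\right) \left(- \frac{1}{34235}\right) = - \frac{26872}{34235} + \frac{10 i \sqrt{10}}{6847}$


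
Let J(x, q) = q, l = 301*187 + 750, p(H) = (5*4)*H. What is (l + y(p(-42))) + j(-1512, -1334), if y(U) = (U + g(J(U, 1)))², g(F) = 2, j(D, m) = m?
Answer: 757947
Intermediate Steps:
p(H) = 20*H
l = 57037 (l = 56287 + 750 = 57037)
y(U) = (2 + U)² (y(U) = (U + 2)² = (2 + U)²)
(l + y(p(-42))) + j(-1512, -1334) = (57037 + (2 + 20*(-42))²) - 1334 = (57037 + (2 - 840)²) - 1334 = (57037 + (-838)²) - 1334 = (57037 + 702244) - 1334 = 759281 - 1334 = 757947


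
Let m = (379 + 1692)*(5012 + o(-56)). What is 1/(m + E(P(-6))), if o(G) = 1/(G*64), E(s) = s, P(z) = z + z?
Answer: 3584/37201344489 ≈ 9.6341e-8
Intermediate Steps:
P(z) = 2*z
o(G) = 1/(64*G) (o(G) = (1/64)/G = 1/(64*G))
m = 37201387497/3584 (m = (379 + 1692)*(5012 + (1/64)/(-56)) = 2071*(5012 + (1/64)*(-1/56)) = 2071*(5012 - 1/3584) = 2071*(17963007/3584) = 37201387497/3584 ≈ 1.0380e+7)
1/(m + E(P(-6))) = 1/(37201387497/3584 + 2*(-6)) = 1/(37201387497/3584 - 12) = 1/(37201344489/3584) = 3584/37201344489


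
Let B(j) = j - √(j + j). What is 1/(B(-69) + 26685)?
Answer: 4436/118068599 + I*√138/708411594 ≈ 3.7571e-5 + 1.6583e-8*I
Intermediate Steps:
B(j) = j - √2*√j (B(j) = j - √(2*j) = j - √2*√j)
1/(B(-69) + 26685) = 1/((-69 - √2*√(-69)) + 26685) = 1/((-69 - √2*I*√69) + 26685) = 1/((-69 - I*√138) + 26685) = 1/(26616 - I*√138)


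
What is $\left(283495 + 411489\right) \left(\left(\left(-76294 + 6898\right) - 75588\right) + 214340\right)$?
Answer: $48201310304$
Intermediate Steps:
$\left(283495 + 411489\right) \left(\left(\left(-76294 + 6898\right) - 75588\right) + 214340\right) = 694984 \left(\left(-69396 - 75588\right) + 214340\right) = 694984 \left(-144984 + 214340\right) = 694984 \cdot 69356 = 48201310304$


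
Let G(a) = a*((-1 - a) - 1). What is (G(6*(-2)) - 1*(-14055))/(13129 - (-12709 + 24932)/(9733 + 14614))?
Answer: 67855089/63927908 ≈ 1.0614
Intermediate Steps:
G(a) = a*(-2 - a)
(G(6*(-2)) - 1*(-14055))/(13129 - (-12709 + 24932)/(9733 + 14614)) = (-6*(-2)*(2 + 6*(-2)) - 1*(-14055))/(13129 - (-12709 + 24932)/(9733 + 14614)) = (-1*(-12)*(2 - 12) + 14055)/(13129 - 12223/24347) = (-1*(-12)*(-10) + 14055)/(13129 - 12223/24347) = (-120 + 14055)/(13129 - 1*12223/24347) = 13935/(13129 - 12223/24347) = 13935/(319639540/24347) = 13935*(24347/319639540) = 67855089/63927908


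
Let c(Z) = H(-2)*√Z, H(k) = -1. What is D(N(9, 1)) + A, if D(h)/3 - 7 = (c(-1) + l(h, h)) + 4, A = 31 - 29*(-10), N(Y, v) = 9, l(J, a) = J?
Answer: 381 - 3*I ≈ 381.0 - 3.0*I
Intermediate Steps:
c(Z) = -√Z
A = 321 (A = 31 + 290 = 321)
D(h) = 33 - 3*I + 3*h (D(h) = 21 + 3*((-√(-1) + h) + 4) = 21 + 3*((-I + h) + 4) = 21 + 3*((h - I) + 4) = 21 + 3*(4 + h - I) = 21 + (12 - 3*I + 3*h) = 33 - 3*I + 3*h)
D(N(9, 1)) + A = (33 - 3*I + 3*9) + 321 = (33 - 3*I + 27) + 321 = (60 - 3*I) + 321 = 381 - 3*I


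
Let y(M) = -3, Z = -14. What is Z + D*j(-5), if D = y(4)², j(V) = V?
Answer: -59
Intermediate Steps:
D = 9 (D = (-3)² = 9)
Z + D*j(-5) = -14 + 9*(-5) = -14 - 45 = -59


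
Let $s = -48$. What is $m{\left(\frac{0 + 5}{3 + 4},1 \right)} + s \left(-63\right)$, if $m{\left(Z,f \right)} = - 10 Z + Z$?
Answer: $\frac{21123}{7} \approx 3017.6$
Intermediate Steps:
$m{\left(Z,f \right)} = - 9 Z$
$m{\left(\frac{0 + 5}{3 + 4},1 \right)} + s \left(-63\right) = - 9 \frac{0 + 5}{3 + 4} - -3024 = - 9 \cdot \frac{5}{7} + 3024 = - 9 \cdot 5 \cdot \frac{1}{7} + 3024 = \left(-9\right) \frac{5}{7} + 3024 = - \frac{45}{7} + 3024 = \frac{21123}{7}$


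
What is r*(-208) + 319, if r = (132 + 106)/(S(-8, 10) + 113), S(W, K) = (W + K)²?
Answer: -937/9 ≈ -104.11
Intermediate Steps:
S(W, K) = (K + W)²
r = 238/117 (r = (132 + 106)/((10 - 8)² + 113) = 238/(2² + 113) = 238/(4 + 113) = 238/117 ≈ 2.0342)
r*(-208) + 319 = (238/117)*(-208) + 319 = -3808/9 + 319 = -937/9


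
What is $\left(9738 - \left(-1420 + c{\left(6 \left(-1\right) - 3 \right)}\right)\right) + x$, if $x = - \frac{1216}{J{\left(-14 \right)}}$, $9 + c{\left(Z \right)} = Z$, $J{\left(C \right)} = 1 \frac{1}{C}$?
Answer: $28200$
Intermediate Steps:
$J{\left(C \right)} = \frac{1}{C}$
$c{\left(Z \right)} = -9 + Z$
$x = 17024$ ($x = - \frac{1216}{\frac{1}{-14}} = - \frac{1216}{- \frac{1}{14}} = \left(-1216\right) \left(-14\right) = 17024$)
$\left(9738 - \left(-1420 + c{\left(6 \left(-1\right) - 3 \right)}\right)\right) + x = \left(9738 + \left(1420 - \left(-9 + \left(6 \left(-1\right) - 3\right)\right)\right)\right) + 17024 = \left(9738 + \left(1420 - \left(-9 - 9\right)\right)\right) + 17024 = \left(9738 + \left(1420 - -18\right)\right) + 17024 = \left(9738 + \left(1420 + 18\right)\right) + 17024 = \left(9738 + 1438\right) + 17024 = 11176 + 17024 = 28200$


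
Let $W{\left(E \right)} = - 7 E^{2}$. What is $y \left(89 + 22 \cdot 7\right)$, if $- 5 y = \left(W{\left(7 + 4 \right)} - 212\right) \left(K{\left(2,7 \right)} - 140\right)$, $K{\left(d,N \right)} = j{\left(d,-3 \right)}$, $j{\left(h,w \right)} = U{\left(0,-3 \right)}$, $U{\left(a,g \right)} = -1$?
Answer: $- \frac{36284517}{5} \approx -7.2569 \cdot 10^{6}$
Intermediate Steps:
$j{\left(h,w \right)} = -1$
$K{\left(d,N \right)} = -1$
$y = - \frac{149319}{5}$ ($y = - \frac{\left(- 7 \left(7 + 4\right)^{2} - 212\right) \left(-1 - 140\right)}{5} = - \frac{\left(- 7 \cdot 11^{2} - 212\right) \left(-141\right)}{5} = - \frac{\left(\left(-7\right) 121 - 212\right) \left(-141\right)}{5} = - \frac{\left(-847 - 212\right) \left(-141\right)}{5} = - \frac{\left(-1059\right) \left(-141\right)}{5} = \left(- \frac{1}{5}\right) 149319 = - \frac{149319}{5} \approx -29864.0$)
$y \left(89 + 22 \cdot 7\right) = - \frac{149319 \left(89 + 22 \cdot 7\right)}{5} = - \frac{149319 \left(89 + 154\right)}{5} = \left(- \frac{149319}{5}\right) 243 = - \frac{36284517}{5}$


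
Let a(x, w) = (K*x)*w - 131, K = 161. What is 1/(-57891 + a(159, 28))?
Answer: 1/658750 ≈ 1.5180e-6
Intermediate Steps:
a(x, w) = -131 + 161*w*x (a(x, w) = (161*x)*w - 131 = 161*w*x - 131 = -131 + 161*w*x)
1/(-57891 + a(159, 28)) = 1/(-57891 + (-131 + 161*28*159)) = 1/(-57891 + (-131 + 716772)) = 1/(-57891 + 716641) = 1/658750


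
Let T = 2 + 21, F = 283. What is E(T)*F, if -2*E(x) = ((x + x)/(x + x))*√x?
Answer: -283*√23/2 ≈ -678.61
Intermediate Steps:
T = 23
E(x) = -√x/2 (E(x) = -(x + x)/(x + x)*√x/2 = -(2*x)/((2*x))*√x/2 = -(2*x)*(1/(2*x))*√x/2 = -√x/2)
E(T)*F = -√23/2*283 = -283*√23/2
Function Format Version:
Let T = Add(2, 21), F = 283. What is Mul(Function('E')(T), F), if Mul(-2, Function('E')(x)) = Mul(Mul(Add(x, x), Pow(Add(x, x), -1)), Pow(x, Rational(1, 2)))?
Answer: Mul(Rational(-283, 2), Pow(23, Rational(1, 2))) ≈ -678.61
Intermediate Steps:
T = 23
Function('E')(x) = Mul(Rational(-1, 2), Pow(x, Rational(1, 2))) (Function('E')(x) = Mul(Rational(-1, 2), Mul(Mul(Add(x, x), Pow(Add(x, x), -1)), Pow(x, Rational(1, 2)))) = Mul(Rational(-1, 2), Mul(Mul(Mul(2, x), Pow(Mul(2, x), -1)), Pow(x, Rational(1, 2)))) = Mul(Rational(-1, 2), Mul(Mul(Mul(2, x), Mul(Rational(1, 2), Pow(x, -1))), Pow(x, Rational(1, 2)))) = Mul(Rational(-1, 2), Mul(1, Pow(x, Rational(1, 2)))) = Mul(Rational(-1, 2), Pow(x, Rational(1, 2))))
Mul(Function('E')(T), F) = Mul(Mul(Rational(-1, 2), Pow(23, Rational(1, 2))), 283) = Mul(Rational(-283, 2), Pow(23, Rational(1, 2)))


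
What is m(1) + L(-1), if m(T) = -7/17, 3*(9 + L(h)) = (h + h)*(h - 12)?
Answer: -38/51 ≈ -0.74510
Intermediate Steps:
L(h) = -9 + 2*h*(-12 + h)/3 (L(h) = -9 + ((h + h)*(h - 12))/3 = -9 + ((2*h)*(-12 + h))/3 = -9 + (2*h*(-12 + h))/3 = -9 + 2*h*(-12 + h)/3)
m(T) = -7/17 (m(T) = -7*1/17 = -7/17)
m(1) + L(-1) = -7/17 + (-9 - 8*(-1) + (2/3)*(-1)**2) = -7/17 + (-9 + 8 + (2/3)*1) = -7/17 + (-9 + 8 + 2/3) = -7/17 - 1/3 = -38/51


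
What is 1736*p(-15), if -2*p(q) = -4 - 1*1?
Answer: 4340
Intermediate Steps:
p(q) = 5/2 (p(q) = -(-4 - 1*1)/2 = -(-4 - 1)/2 = -½*(-5) = 5/2)
1736*p(-15) = 1736*(5/2) = 4340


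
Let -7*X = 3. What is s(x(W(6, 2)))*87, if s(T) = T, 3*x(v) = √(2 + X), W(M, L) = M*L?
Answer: 29*√77/7 ≈ 36.353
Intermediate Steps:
X = -3/7 (X = -⅐*3 = -3/7 ≈ -0.42857)
W(M, L) = L*M
x(v) = √77/21 (x(v) = √(2 - 3/7)/3 = √(11/7)/3 = (√77/7)/3 = √77/21)
s(x(W(6, 2)))*87 = (√77/21)*87 = 29*√77/7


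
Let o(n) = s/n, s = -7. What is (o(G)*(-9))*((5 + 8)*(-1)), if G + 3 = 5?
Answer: -819/2 ≈ -409.50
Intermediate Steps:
G = 2 (G = -3 + 5 = 2)
o(n) = -7/n
(o(G)*(-9))*((5 + 8)*(-1)) = (-7/2*(-9))*((5 + 8)*(-1)) = (-7*½*(-9))*(13*(-1)) = -7/2*(-9)*(-13) = (63/2)*(-13) = -819/2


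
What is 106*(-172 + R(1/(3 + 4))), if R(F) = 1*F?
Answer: -127518/7 ≈ -18217.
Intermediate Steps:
R(F) = F
106*(-172 + R(1/(3 + 4))) = 106*(-172 + 1/(3 + 4)) = 106*(-172 + 1/7) = 106*(-172 + ⅐) = 106*(-1203/7) = -127518/7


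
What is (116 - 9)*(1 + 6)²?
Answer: 5243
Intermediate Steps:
(116 - 9)*(1 + 6)² = 107*7² = 107*49 = 5243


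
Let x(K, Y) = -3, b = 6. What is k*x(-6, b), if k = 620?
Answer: -1860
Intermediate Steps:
k*x(-6, b) = 620*(-3) = -1860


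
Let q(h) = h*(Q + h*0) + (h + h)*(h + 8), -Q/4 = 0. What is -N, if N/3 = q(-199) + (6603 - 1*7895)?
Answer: -224178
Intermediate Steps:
Q = 0 (Q = -4*0 = 0)
q(h) = 2*h*(8 + h) (q(h) = h*(0 + h*0) + (h + h)*(h + 8) = h*(0 + 0) + (2*h)*(8 + h) = h*0 + 2*h*(8 + h) = 0 + 2*h*(8 + h) = 2*h*(8 + h))
N = 224178 (N = 3*(2*(-199)*(8 - 199) + (6603 - 1*7895)) = 3*(2*(-199)*(-191) + (6603 - 7895)) = 3*(76018 - 1292) = 3*74726 = 224178)
-N = -1*224178 = -224178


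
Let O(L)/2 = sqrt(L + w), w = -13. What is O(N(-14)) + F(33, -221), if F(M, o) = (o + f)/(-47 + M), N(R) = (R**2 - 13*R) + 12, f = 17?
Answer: 102/7 + 2*sqrt(377) ≈ 53.404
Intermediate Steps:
N(R) = 12 + R**2 - 13*R
F(M, o) = (17 + o)/(-47 + M) (F(M, o) = (o + 17)/(-47 + M) = (17 + o)/(-47 + M))
O(L) = 2*sqrt(-13 + L) (O(L) = 2*sqrt(L - 13) = 2*sqrt(-13 + L))
O(N(-14)) + F(33, -221) = 2*sqrt(-13 + (12 + (-14)**2 - 13*(-14))) + (17 - 221)/(-47 + 33) = 2*sqrt(-13 + (12 + 196 + 182)) - 204/(-14) = 2*sqrt(-13 + 390) - 1/14*(-204) = 2*sqrt(377) + 102/7 = 102/7 + 2*sqrt(377)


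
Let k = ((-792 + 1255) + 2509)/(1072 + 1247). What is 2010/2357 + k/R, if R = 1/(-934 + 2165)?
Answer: 8627821114/5465883 ≈ 1578.5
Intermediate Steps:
k = 2972/2319 (k = (463 + 2509)/2319 = 2972*(1/2319) = 2972/2319 ≈ 1.2816)
R = 1/1231 ≈ 0.00081235
2010/2357 + k/R = 2010/2357 + 2972/(2319*(1/1231)) = 2010*(1/2357) + (2972/2319)*1231 = 2010/2357 + 3658532/2319 = 8627821114/5465883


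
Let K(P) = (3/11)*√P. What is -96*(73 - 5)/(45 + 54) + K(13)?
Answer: -2176/33 + 3*√13/11 ≈ -64.956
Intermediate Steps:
K(P) = 3*√P/11 (K(P) = (3*(1/11))*√P = 3*√P/11)
-96*(73 - 5)/(45 + 54) + K(13) = -96*(73 - 5)/(45 + 54) + 3*√13/11 = -6528/99 + 3*√13/11 = -96*68/99 + 3*√13/11 = -2176/33 + 3*√13/11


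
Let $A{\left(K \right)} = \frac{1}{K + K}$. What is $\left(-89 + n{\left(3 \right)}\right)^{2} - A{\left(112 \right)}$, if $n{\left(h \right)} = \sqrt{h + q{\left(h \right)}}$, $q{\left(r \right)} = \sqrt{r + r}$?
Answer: $- \frac{1}{224} + \left(89 - \sqrt{3 + \sqrt{6}}\right)^{2} \approx 7510.9$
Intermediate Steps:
$q{\left(r \right)} = \sqrt{2} \sqrt{r}$ ($q{\left(r \right)} = \sqrt{2 r} = \sqrt{2} \sqrt{r}$)
$n{\left(h \right)} = \sqrt{h + \sqrt{2} \sqrt{h}}$
$A{\left(K \right)} = \frac{1}{2 K}$
$\left(-89 + n{\left(3 \right)}\right)^{2} - A{\left(112 \right)} = \left(-89 + \sqrt{3 + \sqrt{2} \sqrt{3}}\right)^{2} - \frac{1}{2 \cdot 112} = \left(-89 + \sqrt{3 + \sqrt{6}}\right)^{2} - \frac{1}{2} \cdot \frac{1}{112} = \left(-89 + \sqrt{3 + \sqrt{6}}\right)^{2} - \frac{1}{224} = - \frac{1}{224} + \left(-89 + \sqrt{3 + \sqrt{6}}\right)^{2}$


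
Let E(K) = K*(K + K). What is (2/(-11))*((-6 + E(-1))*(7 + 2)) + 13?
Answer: 215/11 ≈ 19.545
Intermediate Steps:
E(K) = 2*K² (E(K) = K*(2*K) = 2*K²)
(2/(-11))*((-6 + E(-1))*(7 + 2)) + 13 = (2/(-11))*((-6 + 2*(-1)²)*(7 + 2)) + 13 = (2*(-1/11))*((-6 + 2*1)*9) + 13 = -2*(-6 + 2)*9/11 + 13 = -(-8)*9/11 + 13 = -2/11*(-36) + 13 = 72/11 + 13 = 215/11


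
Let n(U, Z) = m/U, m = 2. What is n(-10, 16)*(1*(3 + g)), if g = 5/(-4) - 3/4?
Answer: -⅕ ≈ -0.20000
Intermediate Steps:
n(U, Z) = 2/U
g = -2 (g = 5*(-¼) - 3*¼ = -5/4 - ¾ = -2)
n(-10, 16)*(1*(3 + g)) = (2/(-10))*(1*(3 - 2)) = (2*(-⅒))*(1*1) = -⅕*1 = -⅕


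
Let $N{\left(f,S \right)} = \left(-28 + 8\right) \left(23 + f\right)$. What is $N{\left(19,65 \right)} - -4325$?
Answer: $3485$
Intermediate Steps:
$N{\left(f,S \right)} = -460 - 20 f$ ($N{\left(f,S \right)} = - 20 \left(23 + f\right) = -460 - 20 f$)
$N{\left(19,65 \right)} - -4325 = \left(-460 - 380\right) - -4325 = \left(-460 - 380\right) + 4325 = -840 + 4325 = 3485$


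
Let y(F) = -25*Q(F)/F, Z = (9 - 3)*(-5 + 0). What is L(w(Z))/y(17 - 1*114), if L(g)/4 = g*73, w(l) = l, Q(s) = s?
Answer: 1752/5 ≈ 350.40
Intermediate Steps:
Z = -30 (Z = 6*(-5) = -30)
L(g) = 292*g (L(g) = 4*(g*73) = 4*(73*g) = 292*g)
y(F) = -25 (y(F) = -25*F/F = -25*1 = -25)
L(w(Z))/y(17 - 1*114) = (292*(-30))/(-25) = -8760*(-1/25) = 1752/5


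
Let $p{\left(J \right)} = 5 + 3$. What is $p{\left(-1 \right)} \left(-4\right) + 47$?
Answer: $15$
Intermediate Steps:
$p{\left(J \right)} = 8$
$p{\left(-1 \right)} \left(-4\right) + 47 = 8 \left(-4\right) + 47 = -32 + 47 = 15$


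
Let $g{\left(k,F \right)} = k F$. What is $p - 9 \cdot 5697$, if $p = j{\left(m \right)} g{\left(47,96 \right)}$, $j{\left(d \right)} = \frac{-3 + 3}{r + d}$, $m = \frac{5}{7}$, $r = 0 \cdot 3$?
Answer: $-51273$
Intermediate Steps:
$g{\left(k,F \right)} = F k$
$r = 0$
$m = \frac{5}{7}$ ($m = 5 \cdot \frac{1}{7} = \frac{5}{7} \approx 0.71429$)
$j{\left(d \right)} = 0$ ($j{\left(d \right)} = \frac{-3 + 3}{0 + d} = \frac{0}{d} = 0$)
$p = 0$ ($p = 0 \cdot 96 \cdot 47 = 0 \cdot 4512 = 0$)
$p - 9 \cdot 5697 = 0 - 9 \cdot 5697 = 0 - 51273 = -51273$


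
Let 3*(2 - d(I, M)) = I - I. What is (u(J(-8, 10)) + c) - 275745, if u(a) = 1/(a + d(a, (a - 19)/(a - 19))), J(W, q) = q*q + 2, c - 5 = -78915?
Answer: -36884119/104 ≈ -3.5466e+5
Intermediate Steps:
c = -78910 (c = 5 - 78915 = -78910)
d(I, M) = 2 (d(I, M) = 2 - (I - I)/3 = 2 - ⅓*0 = 2 + 0 = 2)
J(W, q) = 2 + q² (J(W, q) = q² + 2 = 2 + q²)
u(a) = 1/(2 + a) (u(a) = 1/(a + 2) = 1/(2 + a))
(u(J(-8, 10)) + c) - 275745 = (1/(2 + (2 + 10²)) - 78910) - 275745 = (1/(2 + (2 + 100)) - 78910) - 275745 = (1/(2 + 102) - 78910) - 275745 = (1/104 - 78910) - 275745 = -8206639/104 - 275745 = -36884119/104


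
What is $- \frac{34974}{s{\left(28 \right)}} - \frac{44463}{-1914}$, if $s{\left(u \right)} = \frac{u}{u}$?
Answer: $- \frac{22298591}{638} \approx -34951.0$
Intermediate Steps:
$s{\left(u \right)} = 1$
$- \frac{34974}{s{\left(28 \right)}} - \frac{44463}{-1914} = - \frac{34974}{1} - \frac{44463}{-1914} = \left(-34974\right) 1 - - \frac{14821}{638} = -34974 + \frac{14821}{638} = - \frac{22298591}{638}$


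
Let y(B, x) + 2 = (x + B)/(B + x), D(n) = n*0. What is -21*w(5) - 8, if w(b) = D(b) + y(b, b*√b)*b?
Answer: 97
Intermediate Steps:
D(n) = 0
y(B, x) = -1 (y(B, x) = -2 + (x + B)/(B + x) = -2 + (B + x)/(B + x) = -2 + 1 = -1)
w(b) = -b (w(b) = 0 - b = -b)
-21*w(5) - 8 = -(-21)*5 - 8 = -21*(-5) - 8 = 105 - 8 = 97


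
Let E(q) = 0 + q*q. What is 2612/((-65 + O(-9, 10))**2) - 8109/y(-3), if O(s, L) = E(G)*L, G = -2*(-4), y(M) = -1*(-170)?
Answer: -31536401/661250 ≈ -47.692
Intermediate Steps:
y(M) = 170
G = 8
E(q) = q**2 (E(q) = 0 + q**2 = q**2)
O(s, L) = 64*L (O(s, L) = 8**2*L = 64*L)
2612/((-65 + O(-9, 10))**2) - 8109/y(-3) = 2612/((-65 + 64*10)**2) - 8109/170 = 2612/((-65 + 640)**2) - 8109*1/170 = 2612/(575**2) - 477/10 = 2612/330625 - 477/10 = -31536401/661250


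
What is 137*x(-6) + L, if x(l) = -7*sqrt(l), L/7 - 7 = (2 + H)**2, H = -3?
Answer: 56 - 959*I*sqrt(6) ≈ 56.0 - 2349.1*I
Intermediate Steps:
L = 56 (L = 49 + 7*(2 - 3)**2 = 49 + 7*(-1)**2 = 49 + 7*1 = 49 + 7 = 56)
137*x(-6) + L = 137*(-7*I*sqrt(6)) + 56 = -959*I*sqrt(6) + 56 = 56 - 959*I*sqrt(6)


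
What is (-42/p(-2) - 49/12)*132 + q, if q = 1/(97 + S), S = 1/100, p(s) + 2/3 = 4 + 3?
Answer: -260693073/184319 ≈ -1414.4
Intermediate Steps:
p(s) = 19/3 (p(s) = -2/3 + (4 + 3) = -2/3 + 7 = 19/3)
S = 1/100 ≈ 0.010000
q = 100/9701 (q = 1/(97 + 1/100) = 1/(9701/100) = 100/9701 ≈ 0.010308)
(-42/p(-2) - 49/12)*132 + q = (-42/19/3 - 49/12)*132 + 100/9701 = (-42*3/19 - 49*1/12)*132 + 100/9701 = (-126/19 - 49/12)*132 + 100/9701 = -2443/228*132 + 100/9701 = -26873/19 + 100/9701 = -260693073/184319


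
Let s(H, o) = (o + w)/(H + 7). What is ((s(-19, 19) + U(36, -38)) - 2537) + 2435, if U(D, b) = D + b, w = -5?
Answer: -631/6 ≈ -105.17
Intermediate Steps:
s(H, o) = (-5 + o)/(7 + H) (s(H, o) = (o - 5)/(H + 7) = (-5 + o)/(7 + H))
((s(-19, 19) + U(36, -38)) - 2537) + 2435 = (((-5 + 19)/(7 - 19) + (36 - 38)) - 2537) + 2435 = ((14/(-12) - 2) - 2537) + 2435 = ((-1/12*14 - 2) - 2537) + 2435 = ((-7/6 - 2) - 2537) + 2435 = (-19/6 - 2537) + 2435 = -15241/6 + 2435 = -631/6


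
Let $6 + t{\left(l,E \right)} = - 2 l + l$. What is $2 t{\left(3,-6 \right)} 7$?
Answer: $-126$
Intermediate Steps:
$t{\left(l,E \right)} = -6 - l$ ($t{\left(l,E \right)} = -6 + \left(- 2 l + l\right) = -6 - l$)
$2 t{\left(3,-6 \right)} 7 = 2 \left(-6 - 3\right) 7 = 2 \left(-9\right) 7 = \left(-18\right) 7 = -126$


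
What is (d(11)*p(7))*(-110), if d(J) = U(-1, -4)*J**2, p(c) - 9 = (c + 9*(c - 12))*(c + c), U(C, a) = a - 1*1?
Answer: -34805650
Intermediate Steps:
U(C, a) = -1 + a (U(C, a) = a - 1 = -1 + a)
p(c) = 9 + 2*c*(-108 + 10*c) (p(c) = 9 + (c + 9*(c - 12))*(c + c) = 9 + (c + 9*(-12 + c))*(2*c) = 9 + (c + (-108 + 9*c))*(2*c) = 9 + (-108 + 10*c)*(2*c) = 9 + 2*c*(-108 + 10*c))
d(J) = -5*J**2 (d(J) = (-1 - 4)*J**2 = -5*J**2)
(d(11)*p(7))*(-110) = ((-5*11**2)*(9 - 216*7 + 20*7**2))*(-110) = ((-5*121)*(9 - 1512 + 20*49))*(-110) = -605*(9 - 1512 + 980)*(-110) = -605*(-523)*(-110) = 316415*(-110) = -34805650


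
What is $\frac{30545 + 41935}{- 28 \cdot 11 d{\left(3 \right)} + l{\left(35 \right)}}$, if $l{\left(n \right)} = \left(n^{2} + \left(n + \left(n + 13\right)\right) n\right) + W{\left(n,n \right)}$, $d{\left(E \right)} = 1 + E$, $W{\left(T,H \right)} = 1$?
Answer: $\frac{72480}{2899} \approx 25.002$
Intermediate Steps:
$l{\left(n \right)} = 1 + n^{2} + n \left(13 + 2 n\right)$ ($l{\left(n \right)} = \left(n^{2} + \left(n + \left(n + 13\right)\right) n\right) + 1 = \left(n^{2} + \left(n + \left(13 + n\right)\right) n\right) + 1 = \left(n^{2} + \left(13 + 2 n\right) n\right) + 1 = \left(n^{2} + n \left(13 + 2 n\right)\right) + 1 = 1 + n^{2} + n \left(13 + 2 n\right)$)
$\frac{30545 + 41935}{- 28 \cdot 11 d{\left(3 \right)} + l{\left(35 \right)}} = \frac{30545 + 41935}{- 28 \cdot 11 \left(1 + 3\right) + \left(1 + 3 \cdot 35^{2} + 13 \cdot 35\right)} = \frac{72480}{- 28 \cdot 11 \cdot 4 + \left(1 + 3 \cdot 1225 + 455\right)} = \frac{72480}{\left(-28\right) 44 + \left(1 + 3675 + 455\right)} = \frac{72480}{-1232 + 4131} = \frac{72480}{2899}$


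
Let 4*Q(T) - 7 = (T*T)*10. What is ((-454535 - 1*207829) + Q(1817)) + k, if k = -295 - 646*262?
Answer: 29687253/4 ≈ 7.4218e+6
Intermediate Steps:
Q(T) = 7/4 + 5*T²/2 (Q(T) = 7/4 + ((T*T)*10)/4 = 7/4 + (T²*10)/4 = 7/4 + (10*T²)/4 = 7/4 + 5*T²/2)
k = -169547 (k = -295 - 169252 = -169547)
((-454535 - 1*207829) + Q(1817)) + k = ((-454535 - 1*207829) + (7/4 + (5/2)*1817²)) - 169547 = ((-454535 - 207829) + (7/4 + (5/2)*3301489)) - 169547 = (-662364 + (7/4 + 16507445/2)) - 169547 = (-662364 + 33014897/4) - 169547 = 30365441/4 - 169547 = 29687253/4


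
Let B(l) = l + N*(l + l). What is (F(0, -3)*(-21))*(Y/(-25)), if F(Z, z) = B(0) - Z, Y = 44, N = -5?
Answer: 0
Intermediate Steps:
B(l) = -9*l (B(l) = l - 5*(l + l) = l - 10*l = -9*l)
F(Z, z) = -Z (F(Z, z) = -9*0 - Z = 0 - Z = -Z)
(F(0, -3)*(-21))*(Y/(-25)) = (-1*0*(-21))*(44/(-25)) = (0*(-21))*(44*(-1/25)) = 0*(-44/25) = 0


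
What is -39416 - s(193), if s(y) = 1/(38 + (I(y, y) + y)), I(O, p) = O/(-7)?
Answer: -56128391/1424 ≈ -39416.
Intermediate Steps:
I(O, p) = -O/7 (I(O, p) = O*(-⅐) = -O/7)
s(y) = 1/(38 + 6*y/7) (s(y) = 1/(38 + (-y/7 + y)) = 1/(38 + 6*y/7))
-39416 - s(193) = -39416 - 7/(2*(133 + 3*193)) = -39416 - 7/(2*(133 + 579)) = -39416 - 7/(2*712) = -39416 - 1*7/1424 = -39416 - 7/1424 = -56128391/1424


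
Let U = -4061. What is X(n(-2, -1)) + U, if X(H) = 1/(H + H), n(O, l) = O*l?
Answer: -16243/4 ≈ -4060.8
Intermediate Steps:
X(H) = 1/(2*H)
X(n(-2, -1)) + U = 1/(2*((-2*(-1)))) - 4061 = (1/2)/2 - 4061 = (1/2)*(1/2) - 4061 = 1/4 - 4061 = -16243/4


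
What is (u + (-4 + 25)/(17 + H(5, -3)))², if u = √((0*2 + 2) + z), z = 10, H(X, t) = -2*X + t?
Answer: 633/16 + 21*√3 ≈ 75.936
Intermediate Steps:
H(X, t) = t - 2*X
u = 2*√3 (u = √((0*2 + 2) + 10) = √((0 + 2) + 10) = √(2 + 10) = √12 = 2*√3 ≈ 3.4641)
(u + (-4 + 25)/(17 + H(5, -3)))² = (2*√3 + (-4 + 25)/(17 + (-3 - 2*5)))² = (2*√3 + 21/(17 + (-3 - 10)))² = (2*√3 + 21/(17 - 13))² = (2*√3 + 21/4)² = (21/4 + 2*√3)²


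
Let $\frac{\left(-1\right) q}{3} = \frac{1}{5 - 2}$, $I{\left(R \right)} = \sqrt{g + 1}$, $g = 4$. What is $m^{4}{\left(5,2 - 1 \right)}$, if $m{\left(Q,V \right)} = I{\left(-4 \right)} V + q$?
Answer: $\left(1 - \sqrt{5}\right)^{4} \approx 2.3344$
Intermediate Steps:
$I{\left(R \right)} = \sqrt{5}$ ($I{\left(R \right)} = \sqrt{4 + 1} = \sqrt{5}$)
$q = -1$ ($q = - \frac{3}{5 - 2} = - \frac{3}{3} = \left(-3\right) \frac{1}{3} = -1$)
$m{\left(Q,V \right)} = -1 + V \sqrt{5}$ ($m{\left(Q,V \right)} = \sqrt{5} V - 1 = V \sqrt{5} - 1 = -1 + V \sqrt{5}$)
$m^{4}{\left(5,2 - 1 \right)} = \left(-1 + \left(2 - 1\right) \sqrt{5}\right)^{4} = \left(-1 + 1 \sqrt{5}\right)^{4} = \left(-1 + \sqrt{5}\right)^{4}$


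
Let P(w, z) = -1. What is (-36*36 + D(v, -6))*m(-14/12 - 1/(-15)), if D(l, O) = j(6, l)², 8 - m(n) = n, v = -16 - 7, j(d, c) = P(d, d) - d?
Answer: -113477/10 ≈ -11348.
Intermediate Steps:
j(d, c) = -1 - d
v = -23
m(n) = 8 - n
D(l, O) = 49 (D(l, O) = (-1 - 1*6)² = (-1 - 6)² = (-7)² = 49)
(-36*36 + D(v, -6))*m(-14/12 - 1/(-15)) = (-36*36 + 49)*(8 - (-14/12 - 1/(-15))) = (-1296 + 49)*(8 - (-14*1/12 - 1*(-1/15))) = -1247*(8 - (-7/6 + 1/15)) = -1247*(8 - 1*(-11/10)) = -1247*(8 + 11/10) = -1247*91/10 = -113477/10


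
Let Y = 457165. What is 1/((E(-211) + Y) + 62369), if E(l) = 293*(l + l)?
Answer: 1/395888 ≈ 2.5260e-6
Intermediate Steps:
E(l) = 586*l (E(l) = 293*(2*l) = 586*l)
1/((E(-211) + Y) + 62369) = 1/((586*(-211) + 457165) + 62369) = 1/((-123646 + 457165) + 62369) = 1/(333519 + 62369) = 1/395888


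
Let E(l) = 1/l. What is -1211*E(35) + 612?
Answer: 2887/5 ≈ 577.40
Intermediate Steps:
-1211*E(35) + 612 = -1211/35 + 612 = -1211*1/35 + 612 = -173/5 + 612 = 2887/5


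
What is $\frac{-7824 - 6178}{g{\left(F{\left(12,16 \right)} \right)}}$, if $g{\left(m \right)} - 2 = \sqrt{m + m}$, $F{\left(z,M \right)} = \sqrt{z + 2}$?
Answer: $- \frac{14002}{2 + 2^{\frac{3}{4}} \sqrt[4]{7}} \approx -2956.8$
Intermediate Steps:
$F{\left(z,M \right)} = \sqrt{2 + z}$
$g{\left(m \right)} = 2 + \sqrt{2} \sqrt{m}$ ($g{\left(m \right)} = 2 + \sqrt{m + m} = 2 + \sqrt{2 m} = 2 + \sqrt{2} \sqrt{m}$)
$\frac{-7824 - 6178}{g{\left(F{\left(12,16 \right)} \right)}} = \frac{-7824 - 6178}{2 + \sqrt{2} \sqrt{\sqrt{2 + 12}}} = \frac{-7824 - 6178}{2 + \sqrt{2} \sqrt{\sqrt{14}}} = - \frac{14002}{2 + \sqrt{2} \sqrt[4]{14}} = - \frac{14002}{2 + 2^{\frac{3}{4}} \sqrt[4]{7}}$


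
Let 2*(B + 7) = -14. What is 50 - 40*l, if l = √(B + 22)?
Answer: 50 - 80*√2 ≈ -63.137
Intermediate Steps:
B = -14 (B = -7 + (½)*(-14) = -7 - 7 = -14)
l = 2*√2 (l = √(-14 + 22) = √8 = 2*√2 ≈ 2.8284)
50 - 40*l = 50 - 80*√2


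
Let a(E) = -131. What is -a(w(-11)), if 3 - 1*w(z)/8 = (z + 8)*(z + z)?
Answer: 131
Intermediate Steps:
w(z) = 24 - 16*z*(8 + z) (w(z) = 24 - 8*(z + 8)*(z + z) = 24 - 8*(8 + z)*2*z = 24 - 16*z*(8 + z))
-a(w(-11)) = -1*(-131) = 131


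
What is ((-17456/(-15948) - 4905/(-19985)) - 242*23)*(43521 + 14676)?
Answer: -1720276916389681/5312013 ≈ -3.2385e+8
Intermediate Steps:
((-17456/(-15948) - 4905/(-19985)) - 242*23)*(43521 + 14676) = ((-17456*(-1/15948) - 4905*(-1/19985)) - 5566)*58197 = ((4364/3987 + 981/3997) - 5566)*58197 = (21354155/15936039 - 5566)*58197 = -88678638919/15936039*58197 = -1720276916389681/5312013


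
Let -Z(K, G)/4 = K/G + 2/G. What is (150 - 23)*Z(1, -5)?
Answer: 1524/5 ≈ 304.80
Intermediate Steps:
Z(K, G) = -8/G - 4*K/G (Z(K, G) = -4*(K/G + 2/G) = -4*(2/G + K/G) = -8/G - 4*K/G)
(150 - 23)*Z(1, -5) = (150 - 23)*(4*(-2 - 1*1)/(-5)) = 127*(4*(-1/5)*(-2 - 1)) = 127*(4*(-1/5)*(-3)) = 127*(12/5) = 1524/5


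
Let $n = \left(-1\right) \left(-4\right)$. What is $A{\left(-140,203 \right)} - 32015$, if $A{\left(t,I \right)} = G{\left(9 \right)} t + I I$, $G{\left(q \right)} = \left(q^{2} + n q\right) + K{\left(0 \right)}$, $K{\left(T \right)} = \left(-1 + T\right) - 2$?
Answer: $-6766$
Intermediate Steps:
$K{\left(T \right)} = -3 + T$
$n = 4$
$G{\left(q \right)} = -3 + q^{2} + 4 q$ ($G{\left(q \right)} = \left(q^{2} + 4 q\right) + \left(-3 + 0\right) = \left(q^{2} + 4 q\right) - 3 = -3 + q^{2} + 4 q$)
$A{\left(t,I \right)} = I^{2} + 114 t$ ($A{\left(t,I \right)} = \left(-3 + 9^{2} + 4 \cdot 9\right) t + I I = \left(-3 + 81 + 36\right) t + I^{2} = 114 t + I^{2} = I^{2} + 114 t$)
$A{\left(-140,203 \right)} - 32015 = \left(203^{2} + 114 \left(-140\right)\right) - 32015 = \left(41209 - 15960\right) - 32015 = 25249 - 32015 = -6766$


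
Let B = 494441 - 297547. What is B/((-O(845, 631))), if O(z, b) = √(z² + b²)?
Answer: -98447*√1112186/556093 ≈ -186.70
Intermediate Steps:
O(z, b) = √(b² + z²)
B = 196894
B/((-O(845, 631))) = 196894/((-√(631² + 845²))) = 196894/((-√(398161 + 714025))) = 196894/((-√1112186)) = 196894*(-√1112186/1112186) = -98447*√1112186/556093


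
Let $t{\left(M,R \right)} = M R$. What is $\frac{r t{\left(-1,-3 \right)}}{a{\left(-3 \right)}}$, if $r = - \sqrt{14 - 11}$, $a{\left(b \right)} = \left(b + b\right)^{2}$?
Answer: $- \frac{\sqrt{3}}{12} \approx -0.14434$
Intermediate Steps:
$a{\left(b \right)} = 4 b^{2}$ ($a{\left(b \right)} = \left(2 b\right)^{2} = 4 b^{2}$)
$r = - \sqrt{3} \approx -1.732$
$\frac{r t{\left(-1,-3 \right)}}{a{\left(-3 \right)}} = \frac{- \sqrt{3} \left(\left(-1\right) \left(-3\right)\right)}{4 \left(-3\right)^{2}} = \frac{- \sqrt{3} \cdot 3}{4 \cdot 9} = \frac{\left(-3\right) \sqrt{3}}{36} = - 3 \sqrt{3} \cdot \frac{1}{36} = - \frac{\sqrt{3}}{12}$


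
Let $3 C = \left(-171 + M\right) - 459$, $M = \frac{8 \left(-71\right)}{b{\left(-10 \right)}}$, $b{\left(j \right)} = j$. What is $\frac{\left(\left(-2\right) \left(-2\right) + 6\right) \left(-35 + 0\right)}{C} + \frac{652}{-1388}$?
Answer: $\frac{677296}{497251} \approx 1.3621$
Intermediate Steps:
$M = \frac{284}{5}$ ($M = \frac{8 \left(-71\right)}{-10} = \left(-568\right) \left(- \frac{1}{10}\right) = \frac{284}{5} \approx 56.8$)
$C = - \frac{2866}{15}$ ($C = \frac{\left(-171 + \frac{284}{5}\right) - 459}{3} = \frac{- \frac{571}{5} - 459}{3} = \frac{1}{3} \left(- \frac{2866}{5}\right) = - \frac{2866}{15} \approx -191.07$)
$\frac{\left(\left(-2\right) \left(-2\right) + 6\right) \left(-35 + 0\right)}{C} + \frac{652}{-1388} = \frac{\left(\left(-2\right) \left(-2\right) + 6\right) \left(-35 + 0\right)}{- \frac{2866}{15}} + \frac{652}{-1388} = \left(4 + 6\right) \left(-35\right) \left(- \frac{15}{2866}\right) + 652 \left(- \frac{1}{1388}\right) = 10 \left(-35\right) \left(- \frac{15}{2866}\right) - \frac{163}{347} = \left(-350\right) \left(- \frac{15}{2866}\right) - \frac{163}{347} = \frac{2625}{1433} - \frac{163}{347} = \frac{677296}{497251}$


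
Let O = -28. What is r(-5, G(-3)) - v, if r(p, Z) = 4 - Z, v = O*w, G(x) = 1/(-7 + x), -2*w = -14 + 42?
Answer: -3879/10 ≈ -387.90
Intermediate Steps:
w = -14 (w = -(-14 + 42)/2 = -½*28 = -14)
v = 392 (v = -28*(-14) = 392)
r(-5, G(-3)) - v = (4 - 1/(-7 - 3)) - 1*392 = (4 - 1/(-10)) - 392 = (4 - 1*(-⅒)) - 392 = (4 + ⅒) - 392 = 41/10 - 392 = -3879/10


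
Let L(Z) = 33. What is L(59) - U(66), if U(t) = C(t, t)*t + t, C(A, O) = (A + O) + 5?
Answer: -9075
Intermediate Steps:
C(A, O) = 5 + A + O
U(t) = t + t*(5 + 2*t) (U(t) = (5 + t + t)*t + t = (5 + 2*t)*t + t = t*(5 + 2*t) + t = t + t*(5 + 2*t))
L(59) - U(66) = 33 - 2*66*(3 + 66) = 33 - 2*66*69 = 33 - 1*9108 = 33 - 9108 = -9075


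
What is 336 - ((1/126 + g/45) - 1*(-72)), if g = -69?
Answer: 167281/630 ≈ 265.53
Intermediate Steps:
336 - ((1/126 + g/45) - 1*(-72)) = 336 - ((1/126 - 69/45) - 1*(-72)) = 336 - ((1*(1/126) - 69*1/45) + 72) = 336 - ((1/126 - 23/15) + 72) = 336 - (-961/630 + 72) = 336 - 1*44399/630 = 336 - 44399/630 = 167281/630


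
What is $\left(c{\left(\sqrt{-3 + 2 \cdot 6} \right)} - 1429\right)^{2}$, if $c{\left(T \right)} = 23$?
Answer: $1976836$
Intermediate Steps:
$\left(c{\left(\sqrt{-3 + 2 \cdot 6} \right)} - 1429\right)^{2} = \left(23 - 1429\right)^{2} = \left(-1406\right)^{2} = 1976836$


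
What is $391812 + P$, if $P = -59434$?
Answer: $332378$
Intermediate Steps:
$391812 + P = 391812 - 59434 = 332378$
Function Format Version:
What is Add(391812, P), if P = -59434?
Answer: 332378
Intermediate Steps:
Add(391812, P) = Add(391812, -59434) = 332378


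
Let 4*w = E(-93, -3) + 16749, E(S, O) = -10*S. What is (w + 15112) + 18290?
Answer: 151287/4 ≈ 37822.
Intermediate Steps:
w = 17679/4 (w = (-10*(-93) + 16749)/4 = (930 + 16749)/4 = (¼)*17679 = 17679/4 ≈ 4419.8)
(w + 15112) + 18290 = (17679/4 + 15112) + 18290 = 78127/4 + 18290 = 151287/4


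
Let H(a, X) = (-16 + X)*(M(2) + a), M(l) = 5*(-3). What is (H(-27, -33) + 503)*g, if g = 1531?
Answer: 3920891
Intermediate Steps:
M(l) = -15
H(a, X) = (-16 + X)*(-15 + a)
(H(-27, -33) + 503)*g = ((240 - 16*(-27) - 15*(-33) - 33*(-27)) + 503)*1531 = ((240 + 432 + 495 + 891) + 503)*1531 = (2058 + 503)*1531 = 2561*1531 = 3920891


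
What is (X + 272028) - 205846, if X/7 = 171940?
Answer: 1269762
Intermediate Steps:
X = 1203580 (X = 7*171940 = 1203580)
(X + 272028) - 205846 = (1203580 + 272028) - 205846 = 1475608 - 205846 = 1269762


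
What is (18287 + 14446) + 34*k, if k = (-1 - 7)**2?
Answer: 34909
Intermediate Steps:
k = 64 (k = (-8)**2 = 64)
(18287 + 14446) + 34*k = (18287 + 14446) + 34*64 = 32733 + 2176 = 34909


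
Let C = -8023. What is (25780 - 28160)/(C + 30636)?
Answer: -2380/22613 ≈ -0.10525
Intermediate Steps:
(25780 - 28160)/(C + 30636) = (25780 - 28160)/(-8023 + 30636) = -2380/22613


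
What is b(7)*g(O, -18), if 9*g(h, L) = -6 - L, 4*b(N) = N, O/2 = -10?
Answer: 7/3 ≈ 2.3333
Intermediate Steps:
O = -20 (O = 2*(-10) = -20)
b(N) = N/4
g(h, L) = -⅔ - L/9 (g(h, L) = (-6 - L)/9 = -⅔ - L/9)
b(7)*g(O, -18) = ((¼)*7)*(-⅔ - ⅑*(-18)) = 7*(-⅔ + 2)/4 = (7/4)*(4/3) = 7/3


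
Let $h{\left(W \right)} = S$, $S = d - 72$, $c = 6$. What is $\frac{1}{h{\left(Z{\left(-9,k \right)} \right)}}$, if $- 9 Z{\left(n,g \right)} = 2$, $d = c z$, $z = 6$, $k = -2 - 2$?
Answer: $- \frac{1}{36} \approx -0.027778$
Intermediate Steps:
$k = -4$
$d = 36$ ($d = 6 \cdot 6 = 36$)
$Z{\left(n,g \right)} = - \frac{2}{9}$ ($Z{\left(n,g \right)} = \left(- \frac{1}{9}\right) 2 = - \frac{2}{9}$)
$S = -36$ ($S = 36 - 72 = -36$)
$h{\left(W \right)} = -36$
$\frac{1}{h{\left(Z{\left(-9,k \right)} \right)}} = \frac{1}{-36} = - \frac{1}{36}$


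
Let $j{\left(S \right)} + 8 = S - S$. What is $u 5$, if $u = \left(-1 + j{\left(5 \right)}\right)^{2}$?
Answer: $405$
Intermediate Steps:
$j{\left(S \right)} = -8$ ($j{\left(S \right)} = -8 + \left(S - S\right) = -8 + 0 = -8$)
$u = 81$ ($u = \left(-1 - 8\right)^{2} = \left(-9\right)^{2} = 81$)
$u 5 = 81 \cdot 5 = 405$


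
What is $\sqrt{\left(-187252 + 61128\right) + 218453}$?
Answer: $\sqrt{92329} \approx 303.86$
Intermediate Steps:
$\sqrt{\left(-187252 + 61128\right) + 218453} = \sqrt{-126124 + 218453} = \sqrt{92329}$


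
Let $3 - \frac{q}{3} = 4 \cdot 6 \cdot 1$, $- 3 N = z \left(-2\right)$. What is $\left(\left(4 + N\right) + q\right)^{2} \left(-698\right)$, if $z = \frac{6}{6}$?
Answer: $- \frac{21376250}{9} \approx -2.3751 \cdot 10^{6}$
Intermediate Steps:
$z = 1$ ($z = 6 \cdot \frac{1}{6} = 1$)
$N = \frac{2}{3}$ ($N = - \frac{1 \left(-2\right)}{3} = \left(- \frac{1}{3}\right) \left(-2\right) = \frac{2}{3} \approx 0.66667$)
$q = -63$ ($q = 9 - 3 \cdot 4 \cdot 6 \cdot 1 = 9 - 3 \cdot 24 \cdot 1 = 9 - 72 = -63$)
$\left(\left(4 + N\right) + q\right)^{2} \left(-698\right) = \left(\left(4 + \frac{2}{3}\right) - 63\right)^{2} \left(-698\right) = \left(\frac{14}{3} - 63\right)^{2} \left(-698\right) = \left(- \frac{175}{3}\right)^{2} \left(-698\right) = \frac{30625}{9} \left(-698\right) = - \frac{21376250}{9}$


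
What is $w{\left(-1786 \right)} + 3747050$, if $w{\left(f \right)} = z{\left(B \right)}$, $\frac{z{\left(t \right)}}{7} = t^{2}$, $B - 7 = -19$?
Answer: $3748058$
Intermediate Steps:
$B = -12$ ($B = 7 - 19 = -12$)
$z{\left(t \right)} = 7 t^{2}$
$w{\left(f \right)} = 1008$ ($w{\left(f \right)} = 7 \left(-12\right)^{2} = 7 \cdot 144 = 1008$)
$w{\left(-1786 \right)} + 3747050 = 1008 + 3747050 = 3748058$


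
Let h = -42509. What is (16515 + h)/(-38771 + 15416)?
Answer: 25994/23355 ≈ 1.1130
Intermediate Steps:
(16515 + h)/(-38771 + 15416) = (16515 - 42509)/(-38771 + 15416) = -25994/(-23355) = -25994*(-1/23355) = 25994/23355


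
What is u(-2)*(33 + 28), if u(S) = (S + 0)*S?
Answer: 244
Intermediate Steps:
u(S) = S² (u(S) = S*S = S²)
u(-2)*(33 + 28) = (-2)²*(33 + 28) = 4*61 = 244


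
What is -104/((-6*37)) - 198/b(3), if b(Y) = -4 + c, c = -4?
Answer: 11197/444 ≈ 25.218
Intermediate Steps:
b(Y) = -8 (b(Y) = -4 - 4 = -8)
-104/((-6*37)) - 198/b(3) = -104/((-6*37)) - 198/(-8) = -104/(-222) - 198*(-⅛) = -104*(-1/222) + 99/4 = 52/111 + 99/4 = 11197/444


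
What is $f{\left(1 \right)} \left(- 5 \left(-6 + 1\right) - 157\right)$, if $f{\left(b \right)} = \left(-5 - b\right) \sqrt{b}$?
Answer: $792$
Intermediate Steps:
$f{\left(b \right)} = \sqrt{b} \left(-5 - b\right)$
$f{\left(1 \right)} \left(- 5 \left(-6 + 1\right) - 157\right) = \sqrt{1} \left(-5 - 1\right) \left(- 5 \left(-6 + 1\right) - 157\right) = 1 \left(-5 - 1\right) \left(\left(-5\right) \left(-5\right) - 157\right) = 1 \left(-6\right) \left(25 - 157\right) = \left(-6\right) \left(-132\right) = 792$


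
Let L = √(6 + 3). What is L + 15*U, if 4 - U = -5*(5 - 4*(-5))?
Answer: 1938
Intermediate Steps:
U = 129 (U = 4 - (-5)*(5 - 4*(-5)) = 4 - (-5)*(5 + 20) = 4 - (-5)*25 = 4 - 1*(-125) = 4 + 125 = 129)
L = 3 (L = √9 = 3)
L + 15*U = 3 + 15*129 = 3 + 1935 = 1938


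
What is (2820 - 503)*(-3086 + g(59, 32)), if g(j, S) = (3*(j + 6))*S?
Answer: 7307818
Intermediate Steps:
g(j, S) = S*(18 + 3*j) (g(j, S) = (3*(6 + j))*S = (18 + 3*j)*S = S*(18 + 3*j))
(2820 - 503)*(-3086 + g(59, 32)) = (2820 - 503)*(-3086 + 3*32*(6 + 59)) = 2317*(-3086 + 3*32*65) = 2317*(-3086 + 6240) = 2317*3154 = 7307818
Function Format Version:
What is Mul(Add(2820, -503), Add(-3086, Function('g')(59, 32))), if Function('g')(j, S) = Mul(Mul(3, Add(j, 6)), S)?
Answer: 7307818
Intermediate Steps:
Function('g')(j, S) = Mul(S, Add(18, Mul(3, j))) (Function('g')(j, S) = Mul(Mul(3, Add(6, j)), S) = Mul(Add(18, Mul(3, j)), S) = Mul(S, Add(18, Mul(3, j))))
Mul(Add(2820, -503), Add(-3086, Function('g')(59, 32))) = Mul(Add(2820, -503), Add(-3086, Mul(3, 32, Add(6, 59)))) = Mul(2317, Add(-3086, Mul(3, 32, 65))) = Mul(2317, Add(-3086, 6240)) = Mul(2317, 3154) = 7307818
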